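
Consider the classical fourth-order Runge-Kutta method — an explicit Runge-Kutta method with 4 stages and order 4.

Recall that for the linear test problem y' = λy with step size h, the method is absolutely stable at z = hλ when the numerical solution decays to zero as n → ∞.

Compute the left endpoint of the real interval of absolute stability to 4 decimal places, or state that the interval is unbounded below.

z* = -2.7853.

On y'=λy, z=hλ:
  order 4, 4-stage ⇒ R(z)=1+z+z^2/2+z^3/6+z^4/24
  (e.g. R(-1.64)=0.27106, |R|=0.27106)

Boundary: |R(x)|=1, x<0.
x=-1.64: |R|=0.2711
|R(-2.36)|=0.5266 |R(-1)|=0.3750 |R(-0.75)|=0.4741
Bisect:
  x_lo=-3.2015 |R|=1.8315  x_hi=-0.2620 |R|=0.7695
  mid=-1.73175 |R|=0.27689 →hi
  mid=-2.46661 |R|=0.61664 →hi
  mid=-2.83404 |R|=1.07601 →lo
  mid=-2.65032 |R|=0.81486 →hi
  mid=-2.74218 |R|=0.93692 →hi
  mid=-2.78811 |R|=1.00425 →lo
  mid=-2.76515 |R|=0.97005 →hi
  mid=-2.77663 |R|=0.98701 →hi
  ...
  [-2.78542,-2.78524] ⇒ x*=-2.7853
Stable set (-2.7853, 0).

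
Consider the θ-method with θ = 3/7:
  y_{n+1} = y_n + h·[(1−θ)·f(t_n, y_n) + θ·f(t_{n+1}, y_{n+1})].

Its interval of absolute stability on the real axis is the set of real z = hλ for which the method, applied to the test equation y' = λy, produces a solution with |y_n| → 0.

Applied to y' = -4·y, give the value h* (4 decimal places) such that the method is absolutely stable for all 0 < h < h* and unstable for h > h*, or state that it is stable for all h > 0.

On y'=λy, z=hλ:
  y_{n+1} = y_n + z·[4/7·y_n + 3/7·y_{n+1}] ⇒ (1 − 3/7z)y_{n+1} = (1 + 4/7z)y_n
  ⇒ R(z) = (1 + 4/7z)/(1 − 3/7z).

Find x<0 with |R(x)|<1.
x=-1.62: |R|=0.0438
R=−1: 1+4/7x = −1+3/7x ⇒ -1/7x=2 ⇒ x=2/(-1/7)=-14.0000
Confirm numerically:
  x=-12.132: |R|=0.95695 <1
  x=-9.626: |R|=0.87809 <1
  x=-6.938: |R|=0.74610 <1
  x=-14.440: |R|=1.00874 >1
  x=-14.246: |R|=1.00495 >1
  x=-14.205: |R|=1.00413 >1
So |R|<1 on (-14.0000, 0).

(-14.0000,0); λ=-4 ⇒ h* = (14)/4 = 3.5000.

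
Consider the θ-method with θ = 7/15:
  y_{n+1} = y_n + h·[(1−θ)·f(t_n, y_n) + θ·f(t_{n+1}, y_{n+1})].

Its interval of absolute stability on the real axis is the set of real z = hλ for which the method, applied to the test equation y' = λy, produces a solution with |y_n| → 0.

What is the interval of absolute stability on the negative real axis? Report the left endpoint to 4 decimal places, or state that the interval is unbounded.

(-30.0000, 0).

With y'=λy (z=hλ):
  y_{n+1} = y_n + z·[8/15·y_n + 7/15·y_{n+1}] ⇒ (1 − 7/15z)y_{n+1} = (1 + 8/15z)y_n
  R(z) = (1 + 8/15z)/(1 − 7/15z).

Solve |R(x)|<1 on ℝ⁻.
x=-1.16: |R|=0.2474
R=−1: 1+8/15x = −1+7/15x ⇒ -1/15x=2 ⇒ x=2/(-1/15)=-30.0000
Confirm numerically:
  x=-27.220: |R|=0.98647 <1
  x=-22.142: |R|=0.95377 <1
  x=-14.570: |R|=0.86811 <1
  x=-30.166: |R|=1.00073 >1
  x=-30.131: |R|=1.00058 >1
  x=-30.059: |R|=1.00026 >1
Interval (-30.0000, 0).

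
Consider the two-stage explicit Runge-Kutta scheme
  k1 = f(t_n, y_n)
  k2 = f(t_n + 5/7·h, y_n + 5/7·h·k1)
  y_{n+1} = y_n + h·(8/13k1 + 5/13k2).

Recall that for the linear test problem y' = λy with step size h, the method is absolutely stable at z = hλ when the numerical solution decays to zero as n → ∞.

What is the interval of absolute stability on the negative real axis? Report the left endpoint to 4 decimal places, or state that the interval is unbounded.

With y'=λy (z=hλ):
  k1=λy_n ⇒ h·k1=z·y_n;  k2=λ(1+5/7z)y_n ⇒ h·k2=z(1+5/7z)y_n
  y_{n+1}/y_n = 1 + 8/13z + 5/13z(1+5/7z) = 1 + z + 25/91z²
  Hence R(z) = 1 + z + 25/91z².

Need |R(x)|<1, x<0.
x=-1.19: |R|=0.1990
R=1: x+25/91x²=0 ⇒ x=−91/25=-3.6400; min R=1−1/(4·25/91)=0.0900>−1
Confirm numerically:
  x=-3.472: |R|=0.83975 <1
  x=-1.719: |R|=0.09280 <1
  x=-1.581: |R|=0.10569 <1
  x=-3.993: |R|=1.38723 >1
  x=-3.978: |R|=1.36939 >1
  x=-3.761: |R|=1.12502 >1
Stable set (-3.6400, 0).

(-3.6400, 0).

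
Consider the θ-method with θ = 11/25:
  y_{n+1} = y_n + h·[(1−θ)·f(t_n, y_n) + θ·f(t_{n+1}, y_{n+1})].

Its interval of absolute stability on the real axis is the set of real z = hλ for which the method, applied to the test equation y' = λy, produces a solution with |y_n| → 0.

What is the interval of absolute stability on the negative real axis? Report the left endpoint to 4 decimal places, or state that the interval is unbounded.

Set f=λy, z=hλ:
  y_{n+1} = y_n + z·[14/25·y_n + 11/25·y_{n+1}] ⇒ (1 − 11/25z)y_{n+1} = (1 + 14/25z)y_n
  Hence R(z) = (1 + 14/25z)/(1 − 11/25z).

Boundary: |R(x)|=1, x<0.
x=-0.83: |R|=0.3920
R=−1: 1+14/25x = −1+11/25x ⇒ -3/25x=2 ⇒ x=2/(-3/25)=-16.6667
Confirm numerically:
  x=-16.015: |R|=0.99028 <1
  x=-11.780: |R|=0.90516 <1
  x=-8.562: |R|=0.79599 <1
  x=-17.252: |R|=1.00818 >1
  x=-17.085: |R|=1.00589 >1
  x=-16.827: |R|=1.00229 >1
Interval (-16.6667, 0).

(-16.6667, 0).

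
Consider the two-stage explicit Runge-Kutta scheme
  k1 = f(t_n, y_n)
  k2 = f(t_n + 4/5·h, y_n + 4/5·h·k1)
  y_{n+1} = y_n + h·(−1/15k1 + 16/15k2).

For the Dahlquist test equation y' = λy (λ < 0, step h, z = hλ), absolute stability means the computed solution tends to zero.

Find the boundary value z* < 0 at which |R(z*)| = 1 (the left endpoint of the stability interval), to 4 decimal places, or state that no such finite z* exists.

left endpoint -1.1719.

Test eqn y'=λy, z=hλ:
  k1=λy_n ⇒ h·k1=z·y_n;  k2=λ(1+4/5z)y_n ⇒ h·k2=z(1+4/5z)y_n
  y_{n+1}/y_n = 1 − 1/15z + 16/15z(1+4/5z) = 1 + z + 64/75z²
  so R(z) = 1 + z + 64/75z².

Boundary: |R(x)|=1, x<0.
x=-0.93: |R|=0.8080
R=1: x+64/75x²=0 ⇒ x=−75/64=-1.1719; min R=1−1/(4·64/75)=0.7070>−1
Confirm numerically:
  x=-0.675: |R|=0.71380 <1
  x=-0.540: |R|=0.70883 <1
  x=-0.497: |R|=0.71378 <1
  x=-1.612: |R|=1.60542 >1
  x=-1.455: |R|=1.35153 >1
  x=-1.320: |R|=1.16685 >1
Stable set (-1.1719, 0).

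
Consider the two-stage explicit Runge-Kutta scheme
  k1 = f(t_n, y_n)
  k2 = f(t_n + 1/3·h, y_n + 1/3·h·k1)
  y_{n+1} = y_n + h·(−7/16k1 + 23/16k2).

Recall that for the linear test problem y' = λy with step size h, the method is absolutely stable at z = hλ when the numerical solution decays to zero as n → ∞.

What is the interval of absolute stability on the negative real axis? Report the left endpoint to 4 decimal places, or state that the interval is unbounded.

(-2.0870, 0).

Test eqn y'=λy, z=hλ:
  k1=λy_n ⇒ h·k1=z·y_n;  k2=λ(1+1/3z)y_n ⇒ h·k2=z(1+1/3z)y_n
  y_{n+1}/y_n = 1 − 7/16z + 23/16z(1+1/3z) = 1 + z + 23/48z²
  R(z) = 1 + z + 23/48z².

Boundary: |R(x)|=1, x<0.
x=-1.36: |R|=0.5263
R=1: x+23/48x²=0 ⇒ x=−48/23=-2.0870; min R=1−1/(4·23/48)=0.4783>−1
Confirm numerically:
  x=-1.840: |R|=0.78227 <1
  x=-1.593: |R|=0.62296 <1
  x=-1.341: |R|=0.52068 <1
  x=-0.907: |R|=0.48719 <1
  x=-2.351: |R|=1.29745 >1
  x=-2.216: |R|=1.13702 >1
So |R|<1 on (-2.0870, 0).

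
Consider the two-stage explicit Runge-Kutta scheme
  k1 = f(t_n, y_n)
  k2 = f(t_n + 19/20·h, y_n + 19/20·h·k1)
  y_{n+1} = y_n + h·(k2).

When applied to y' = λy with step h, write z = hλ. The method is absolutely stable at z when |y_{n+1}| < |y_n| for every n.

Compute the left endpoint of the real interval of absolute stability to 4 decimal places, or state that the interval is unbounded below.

Set f=λy, z=hλ:
  k1=λy_n ⇒ h·k1=z·y_n;  k2=λ(1+19/20z)y_n ⇒ h·k2=z(1+19/20z)y_n
  y_{n+1}/y_n = 1 + z(1+19/20z) = 1 + z + 19/20z²
  ⇒ R(z) = 1 + z + 19/20z².

Need |R(x)|<1, x<0.
x=-0.65: |R|=0.7514
R=1: x+19/20x²=0 ⇒ x=−20/19=-1.0526; min R=1−1/(4·19/20)=0.7368>−1
Confirm numerically:
  x=-1.031: |R|=0.97881 <1
  x=-0.684: |R|=0.76046 <1
  x=-0.533: |R|=0.73688 <1
  x=-1.586: |R|=1.80363 >1
  x=-1.496: |R|=1.63012 >1
  x=-1.243: |R|=1.22480 >1
Interval (-1.0526, 0).

z* = -1.0526.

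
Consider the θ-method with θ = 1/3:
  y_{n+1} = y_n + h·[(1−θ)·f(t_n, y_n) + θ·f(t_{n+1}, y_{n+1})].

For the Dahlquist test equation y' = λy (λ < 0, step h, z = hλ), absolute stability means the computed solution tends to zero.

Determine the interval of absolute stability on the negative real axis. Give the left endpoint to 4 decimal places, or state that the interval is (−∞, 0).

With y'=λy (z=hλ):
  y_{n+1} = y_n + z·[2/3·y_n + 1/3·y_{n+1}] ⇒ (1 − 1/3z)y_{n+1} = (1 + 2/3z)y_n
  R(z) = (1 + 2/3z)/(1 − 1/3z).

Need |R(x)|<1, x<0.
x=-1.53: |R|=0.0132
R=−1: 1+2/3x = −1+1/3x ⇒ -1/3x=2 ⇒ x=2/(-1/3)=-6.0000
Confirm numerically:
  x=-5.219: |R|=0.90498 <1
  x=-5.118: |R|=0.89135 <1
  x=-3.862: |R|=0.68843 <1
  x=-6.255: |R|=1.02755 >1
  x=-6.024: |R|=1.00266 >1
So |R|<1 on (-6.0000, 0).

z∈(-6.0000,0).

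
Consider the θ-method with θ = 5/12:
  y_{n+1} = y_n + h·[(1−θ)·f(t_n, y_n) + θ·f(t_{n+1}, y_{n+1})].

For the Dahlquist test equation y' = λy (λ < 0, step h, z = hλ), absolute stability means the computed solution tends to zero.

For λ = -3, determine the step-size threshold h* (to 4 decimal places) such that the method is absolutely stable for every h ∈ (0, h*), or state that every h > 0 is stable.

On y'=λy, z=hλ:
  y_{n+1} = y_n + z·[7/12·y_n + 5/12·y_{n+1}] ⇒ (1 − 5/12z)y_{n+1} = (1 + 7/12z)y_n
  so R(z) = (1 + 7/12z)/(1 − 5/12z).

Boundary: |R(x)|=1, x<0.
x=-0.5: |R|=0.5862
R=−1: 1+7/12x = −1+5/12x ⇒ -1/6x=2 ⇒ x=2/(-1/6)=-12.0000
Confirm numerically:
  x=-11.649: |R|=0.99001 <1
  x=-8.892: |R|=0.88990 <1
  x=-7.254: |R|=0.80336 <1
  x=-12.361: |R|=1.00978 >1
  x=-12.324: |R|=1.00880 >1
Interval (-12.0000, 0).

(-12.0000,0); λ=-3 ⇒ h* = (12)/3 = 4.0000.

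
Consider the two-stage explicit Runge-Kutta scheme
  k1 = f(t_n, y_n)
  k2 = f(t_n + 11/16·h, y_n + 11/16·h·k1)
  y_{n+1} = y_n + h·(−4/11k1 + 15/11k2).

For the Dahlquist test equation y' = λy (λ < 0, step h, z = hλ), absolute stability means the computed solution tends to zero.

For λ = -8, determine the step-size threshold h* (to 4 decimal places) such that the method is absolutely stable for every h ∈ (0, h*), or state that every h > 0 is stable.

With y'=λy (z=hλ):
  k1=λy_n ⇒ h·k1=z·y_n;  k2=λ(1+11/16z)y_n ⇒ h·k2=z(1+11/16z)y_n
  y_{n+1}/y_n = 1 − 4/11z + 15/11z(1+11/16z) = 1 + z + 15/16z²
  Hence R(z) = 1 + z + 15/16z².

Boundary: |R(x)|=1, x<0.
x=-0.71: |R|=0.7626
R=1: x+15/16x²=0 ⇒ x=−16/15=-1.0667; min R=1−1/(4·15/16)=0.7333>−1
Confirm numerically:
  x=-0.946: |R|=0.89298 <1
  x=-0.871: |R|=0.84023 <1
  x=-0.496: |R|=0.73464 <1
  x=-1.510: |R|=1.62759 >1
  x=-1.440: |R|=1.50400 >1
  x=-1.264: |R|=1.23384 >1
Interval (-1.0667, 0).

(-1.0667,0); λ=-8 ⇒ h* = (16/15)/8 = 0.1333.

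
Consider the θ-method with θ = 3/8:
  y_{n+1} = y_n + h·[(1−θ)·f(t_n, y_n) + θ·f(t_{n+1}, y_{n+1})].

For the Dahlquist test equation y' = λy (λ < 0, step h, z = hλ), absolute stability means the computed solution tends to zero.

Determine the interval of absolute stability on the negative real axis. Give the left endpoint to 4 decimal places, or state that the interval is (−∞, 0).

(-8.0000, 0).

Test eqn y'=λy, z=hλ:
  y_{n+1} = y_n + z·[5/8·y_n + 3/8·y_{n+1}] ⇒ (1 − 3/8z)y_{n+1} = (1 + 5/8z)y_n
  ⇒ R(z) = (1 + 5/8z)/(1 − 3/8z).

Solve |R(x)|<1 on ℝ⁻.
x=-1.03: |R|=0.2570
R=−1: 1+5/8x = −1+3/8x ⇒ -1/4x=2 ⇒ x=2/(-1/4)=-8.0000
Confirm numerically:
  x=-7.047: |R|=0.93459 <1
  x=-6.927: |R|=0.92544 <1
  x=-5.393: |R|=0.78436 <1
  x=-8.237: |R|=1.01449 >1
  x=-8.084: |R|=1.00521 >1
So |R|<1 on (-8.0000, 0).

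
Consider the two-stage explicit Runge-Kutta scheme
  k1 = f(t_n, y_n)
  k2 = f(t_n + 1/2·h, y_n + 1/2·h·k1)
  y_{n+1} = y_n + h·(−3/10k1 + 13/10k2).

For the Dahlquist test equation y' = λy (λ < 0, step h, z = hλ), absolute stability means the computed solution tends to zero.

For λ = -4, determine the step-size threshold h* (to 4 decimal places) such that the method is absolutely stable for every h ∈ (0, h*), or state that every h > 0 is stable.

(-1.5385,0); λ=-4 ⇒ h* = (20/13)/4 = 0.3846.

Set f=λy, z=hλ:
  k1=λy_n ⇒ h·k1=z·y_n;  k2=λ(1+1/2z)y_n ⇒ h·k2=z(1+1/2z)y_n
  y_{n+1}/y_n = 1 − 3/10z + 13/10z(1+1/2z) = 1 + z + 13/20z²
  so R(z) = 1 + z + 13/20z².

Need |R(x)|<1, x<0.
x=-0.34: |R|=0.7351
R=1: x+13/20x²=0 ⇒ x=−20/13=-1.5385; min R=1−1/(4·13/20)=0.6154>−1
Confirm numerically:
  x=-1.501: |R|=0.96345 <1
  x=-1.401: |R|=0.87482 <1
  x=-1.276: |R|=0.78231 <1
  x=-1.144: |R|=0.70668 <1
  x=-2.029: |R|=1.64695 >1
  x=-1.869: |R|=1.40155 >1
Interval (-1.5385, 0).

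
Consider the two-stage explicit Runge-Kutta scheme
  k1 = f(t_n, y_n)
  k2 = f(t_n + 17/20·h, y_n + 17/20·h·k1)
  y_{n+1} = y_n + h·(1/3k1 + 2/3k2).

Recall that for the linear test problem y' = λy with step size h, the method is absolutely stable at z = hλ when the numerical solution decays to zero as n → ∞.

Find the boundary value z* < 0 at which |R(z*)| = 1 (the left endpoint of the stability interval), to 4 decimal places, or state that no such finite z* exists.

With y'=λy (z=hλ):
  k1=λy_n ⇒ h·k1=z·y_n;  k2=λ(1+17/20z)y_n ⇒ h·k2=z(1+17/20z)y_n
  y_{n+1}/y_n = 1 + 1/3z + 2/3z(1+17/20z) = 1 + z + 17/30z²
  R(z) = 1 + z + 17/30z².

Solve |R(x)|<1 on ℝ⁻.
x=-0.76: |R|=0.5673
R=1: x+17/30x²=0 ⇒ x=−30/17=-1.7647; min R=1−1/(4·17/30)=0.5588>−1
Confirm numerically:
  x=-1.628: |R|=0.87388 <1
  x=-1.013: |R|=0.56850 <1
  x=-0.885: |R|=0.55883 <1
  x=-2.341: |R|=1.76449 >1
  x=-1.964: |R|=1.22180 >1
Stable set (-1.7647, 0).

z* = -1.7647.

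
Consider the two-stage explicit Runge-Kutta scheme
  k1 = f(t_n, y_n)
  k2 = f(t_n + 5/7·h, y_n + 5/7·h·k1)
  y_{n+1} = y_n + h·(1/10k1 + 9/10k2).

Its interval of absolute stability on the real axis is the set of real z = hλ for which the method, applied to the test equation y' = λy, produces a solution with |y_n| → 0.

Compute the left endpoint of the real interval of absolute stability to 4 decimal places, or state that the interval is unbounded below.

With y'=λy (z=hλ):
  k1=λy_n ⇒ h·k1=z·y_n;  k2=λ(1+5/7z)y_n ⇒ h·k2=z(1+5/7z)y_n
  y_{n+1}/y_n = 1 + 1/10z + 9/10z(1+5/7z) = 1 + z + 9/14z²
  Hence R(z) = 1 + z + 9/14z².

Find x<0 with |R(x)|<1.
x=-0.34: |R|=0.7343
R=1: x+9/14x²=0 ⇒ x=−14/9=-1.5556; min R=1−1/(4·9/14)=0.6111>−1
Confirm numerically:
  x=-1.358: |R|=0.82753 <1
  x=-1.330: |R|=0.80715 <1
  x=-1.020: |R|=0.64883 <1
  x=-0.756: |R|=0.61142 <1
  x=-1.947: |R|=1.48995 >1
  x=-1.917: |R|=1.44543 >1
  x=-1.798: |R|=1.28023 >1
Stable set (-1.5556, 0).

z* = -1.5556.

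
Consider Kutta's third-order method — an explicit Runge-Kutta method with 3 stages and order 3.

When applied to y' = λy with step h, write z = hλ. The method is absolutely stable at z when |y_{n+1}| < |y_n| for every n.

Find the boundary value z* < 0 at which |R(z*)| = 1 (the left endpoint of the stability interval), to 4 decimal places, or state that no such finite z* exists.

With y'=λy (z=hλ):
  order 3, 3-stage ⇒ R(z)=1+z+z^2/2+z^3/6
  (e.g. R(-0.93)=0.36839, |R|=0.36839)

Find x<0 with |R(x)|<1.
x=-0.93: |R|=0.3684
|R(-1.72)|=0.0889 |R(-1.49)|=0.0687 |R(-0.77)|=0.4504
Bisect:
  x_lo=-2.8769 |R|=1.7072  x_hi=-0.0713 |R|=0.9312
  mid=-1.47412 |R|=0.07851 →hi
  mid=-2.17553 |R|=0.52517 →hi
  mid=-2.52623 |R|=1.02231 →lo
  mid=-2.35088 |R|=0.75297 →hi
  mid=-2.43855 |R|=0.88211 →hi
  mid=-2.48239 |R|=0.95079 →hi
  mid=-2.50431 |R|=0.98619 →hi
  ...
  [-2.51287,-2.51270] ⇒ x*=-2.5127
So |R|<1 on (-2.5127, 0).

left endpoint -2.5127.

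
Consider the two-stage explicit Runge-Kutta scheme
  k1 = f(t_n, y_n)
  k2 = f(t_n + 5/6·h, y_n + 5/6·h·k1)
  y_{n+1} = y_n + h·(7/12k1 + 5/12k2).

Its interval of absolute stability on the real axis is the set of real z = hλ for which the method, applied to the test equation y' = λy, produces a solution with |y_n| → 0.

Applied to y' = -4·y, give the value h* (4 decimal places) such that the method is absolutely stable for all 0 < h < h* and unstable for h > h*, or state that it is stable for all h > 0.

Test eqn y'=λy, z=hλ:
  k1=λy_n ⇒ h·k1=z·y_n;  k2=λ(1+5/6z)y_n ⇒ h·k2=z(1+5/6z)y_n
  y_{n+1}/y_n = 1 + 7/12z + 5/12z(1+5/6z) = 1 + z + 25/72z²
  Hence R(z) = 1 + z + 25/72z².

Boundary: |R(x)|=1, x<0.
x=-1.29: |R|=0.2878
R=1: x+25/72x²=0 ⇒ x=−72/25=-2.8800; min R=1−1/(4·25/72)=0.2800>−1
Confirm numerically:
  x=-1.657: |R|=0.29635 <1
  x=-1.514: |R|=0.28190 <1
  x=-1.379: |R|=0.28129 <1
  x=-3.347: |R|=1.54273 >1
  x=-2.908: |R|=1.02827 >1
Interval (-2.8800, 0).

(-2.8800,0); λ=-4 ⇒ h* = (72/25)/4 = 0.7200.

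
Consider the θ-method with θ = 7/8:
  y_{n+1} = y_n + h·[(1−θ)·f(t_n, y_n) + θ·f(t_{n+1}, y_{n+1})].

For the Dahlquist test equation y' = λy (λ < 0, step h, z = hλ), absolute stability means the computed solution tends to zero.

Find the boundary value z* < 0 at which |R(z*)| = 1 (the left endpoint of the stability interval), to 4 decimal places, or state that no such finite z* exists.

interval (−∞, 0).

With y'=λy (z=hλ):
  y_{n+1} = y_n + z·[1/8·y_n + 7/8·y_{n+1}] ⇒ (1 − 7/8z)y_{n+1} = (1 + 1/8z)y_n
  R(z) = (1 + 1/8z)/(1 − 7/8z).

Need |R(x)|<1, x<0.
x=-1.72: |R|=0.3134
x=-2: |R|=0.2727
x=-10: |R|=0.0256
x=-100: |R|=0.1299
θ=7/8≥1/2 ⇒ |1+1/8x|<|1−7/8x| ∀x<0 ⇒ stable on all of ℝ⁻.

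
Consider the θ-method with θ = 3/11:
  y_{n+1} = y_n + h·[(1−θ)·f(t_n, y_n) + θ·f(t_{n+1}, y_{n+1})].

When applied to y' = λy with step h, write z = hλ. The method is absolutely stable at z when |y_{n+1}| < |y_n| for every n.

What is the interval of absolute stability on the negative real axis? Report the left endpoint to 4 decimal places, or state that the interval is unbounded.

On y'=λy, z=hλ:
  y_{n+1} = y_n + z·[8/11·y_n + 3/11·y_{n+1}] ⇒ (1 − 3/11z)y_{n+1} = (1 + 8/11z)y_n
  ⇒ R(z) = (1 + 8/11z)/(1 − 3/11z).

Need |R(x)|<1, x<0.
x=-0.83: |R|=0.3232
R=−1: 1+8/11x = −1+3/11x ⇒ -5/11x=2 ⇒ x=2/(-5/11)=-4.4000
Confirm numerically:
  x=-3.233: |R|=0.71810 <1
  x=-2.183: |R|=0.36834 <1
  x=-2.067: |R|=0.32184 <1
  x=-4.755: |R|=1.07026 >1
  x=-4.718: |R|=1.06321 >1
So |R|<1 on (-4.4000, 0).

(-4.4000, 0).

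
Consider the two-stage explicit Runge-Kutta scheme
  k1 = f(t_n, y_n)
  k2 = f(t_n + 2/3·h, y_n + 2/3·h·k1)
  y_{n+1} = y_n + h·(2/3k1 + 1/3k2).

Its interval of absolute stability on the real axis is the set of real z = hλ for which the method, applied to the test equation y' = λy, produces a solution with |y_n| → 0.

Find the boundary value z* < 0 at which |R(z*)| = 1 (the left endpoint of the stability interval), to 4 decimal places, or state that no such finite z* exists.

With y'=λy (z=hλ):
  k1=λy_n ⇒ h·k1=z·y_n;  k2=λ(1+2/3z)y_n ⇒ h·k2=z(1+2/3z)y_n
  y_{n+1}/y_n = 1 + 2/3z + 1/3z(1+2/3z) = 1 + z + 2/9z²
  ⇒ R(z) = 1 + z + 2/9z².

Boundary: |R(x)|=1, x<0.
x=-1.4: |R|=0.0356
R=1: x+2/9x²=0 ⇒ x=−9/2=-4.5000; min R=1−1/(4·2/9)=-0.1250>−1
Confirm numerically:
  x=-3.968: |R|=0.53089 <1
  x=-3.913: |R|=0.48957 <1
  x=-2.942: |R|=0.01859 <1
  x=-5.097: |R|=1.67620 >1
  x=-4.649: |R|=1.15393 >1
  x=-4.628: |R|=1.13164 >1
Stable set (-4.5000, 0).

z* = -4.5000.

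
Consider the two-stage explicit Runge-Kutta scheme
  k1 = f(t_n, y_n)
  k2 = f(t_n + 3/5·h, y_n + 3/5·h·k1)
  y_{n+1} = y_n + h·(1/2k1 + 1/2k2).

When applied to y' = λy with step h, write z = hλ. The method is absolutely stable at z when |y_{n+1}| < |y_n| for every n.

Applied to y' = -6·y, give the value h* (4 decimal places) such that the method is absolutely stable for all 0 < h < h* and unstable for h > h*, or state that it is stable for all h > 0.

(-3.3333,0); λ=-6 ⇒ h* = (10/3)/6 = 0.5556.

On y'=λy, z=hλ:
  k1=λy_n ⇒ h·k1=z·y_n;  k2=λ(1+3/5z)y_n ⇒ h·k2=z(1+3/5z)y_n
  y_{n+1}/y_n = 1 + 1/2z + 1/2z(1+3/5z) = 1 + z + 3/10z²
  R(z) = 1 + z + 3/10z².

Boundary: |R(x)|=1, x<0.
x=-0.39: |R|=0.6556
R=1: x+3/10x²=0 ⇒ x=−10/3=-3.3333; min R=1−1/(4·3/10)=0.1667>−1
Confirm numerically:
  x=-3.297: |R|=0.96406 <1
  x=-2.916: |R|=0.63492 <1
  x=-2.322: |R|=0.29551 <1
  x=-1.564: |R|=0.16983 <1
  x=-3.783: |R|=1.51033 >1
  x=-3.428: |R|=1.09736 >1
  x=-3.361: |R|=1.02790 >1
Stable set (-3.3333, 0).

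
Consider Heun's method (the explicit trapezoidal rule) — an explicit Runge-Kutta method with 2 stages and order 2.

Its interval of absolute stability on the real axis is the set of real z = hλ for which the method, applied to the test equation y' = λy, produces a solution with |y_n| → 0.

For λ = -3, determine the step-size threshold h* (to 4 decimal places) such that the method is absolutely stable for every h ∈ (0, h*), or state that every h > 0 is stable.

(-2.0000,0); λ=-3 ⇒ h* = 0.6667.

With y'=λy (z=hλ):
  order 2, 2-stage ⇒ R(z)=1+z+z^2/2
  (e.g. R(-1.02)=0.50020, |R|=0.50020)

Boundary: |R(x)|=1, x<0.
x=-1.02: |R|=0.5002
|R(-2.16)|=1.1728 |R(-1.06)|=0.5018 |R(-0.62)|=0.5722
Bisect:
  x_lo=-2.7236 |R|=1.9854  x_hi=-0.3900 |R|=0.6860
  mid=-1.55680 |R|=0.65501 →hi
  mid=-2.14019 |R|=1.15001 →lo
  mid=-1.84849 |R|=0.85997 →hi
  mid=-1.99434 |R|=0.99436 →hi
  mid=-2.06726 |R|=1.06953 →lo
  mid=-2.03080 |R|=1.03128 →lo
  mid=-2.01257 |R|=1.01265 →lo
  ...
  [-2.00004,-1.99989] ⇒ x*=-2.0000
Interval (-2.0000, 0).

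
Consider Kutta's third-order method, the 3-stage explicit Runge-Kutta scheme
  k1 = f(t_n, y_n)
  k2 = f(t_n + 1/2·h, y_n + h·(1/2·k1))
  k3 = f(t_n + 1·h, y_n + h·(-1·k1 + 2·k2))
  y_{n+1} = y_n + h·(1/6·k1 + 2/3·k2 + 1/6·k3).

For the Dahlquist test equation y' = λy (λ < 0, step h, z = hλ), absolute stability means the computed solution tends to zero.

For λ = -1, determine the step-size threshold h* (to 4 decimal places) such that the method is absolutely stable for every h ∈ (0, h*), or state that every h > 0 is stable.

On y'=λy, z=hλ:
  order 3, 3-stage ⇒ R(z)=1+z+z^2/2+z^3/6
  (e.g. R(-1.21)=0.22679, |R|=0.22679)

Boundary: |R(x)|=1, x<0.
x=-1.21: |R|=0.2268
|R(-1.09)|=0.2882 |R(-1.02)|=0.3233 |R(-0.99)|=0.3383
Bisect:
  x_lo=-2.8419 |R|=1.6291  x_hi=-0.2358 |R|=0.7899
  mid=-1.53882 |R|=0.03785 →hi
  mid=-2.19036 |R|=0.54296 →hi
  mid=-2.51613 |R|=1.00557 →lo
  mid=-2.35324 |R|=0.75632 →hi
  mid=-2.43469 |R|=0.87619 →hi
  mid=-2.47541 |R|=0.93966 →hi
  mid=-2.49577 |R|=0.97230 →hi
  mid=-2.50595 |R|=0.98886 →hi
  mid=-2.51104 |R|=0.99720 →hi
  ...
  [-2.51279,-2.51263] ⇒ x*=-2.5127
Stable set (-2.5127, 0).

(-2.5127,0); λ=-1 ⇒ h* = 2.5127.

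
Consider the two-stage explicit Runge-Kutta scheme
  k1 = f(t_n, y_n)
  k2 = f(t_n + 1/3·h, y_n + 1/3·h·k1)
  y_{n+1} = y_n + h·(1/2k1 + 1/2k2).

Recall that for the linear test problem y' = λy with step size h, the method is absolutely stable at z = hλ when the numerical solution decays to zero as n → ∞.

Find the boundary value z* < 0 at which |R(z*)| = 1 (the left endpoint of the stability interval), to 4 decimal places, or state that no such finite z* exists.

z* = -6.0000.

Test eqn y'=λy, z=hλ:
  k1=λy_n ⇒ h·k1=z·y_n;  k2=λ(1+1/3z)y_n ⇒ h·k2=z(1+1/3z)y_n
  y_{n+1}/y_n = 1 + 1/2z + 1/2z(1+1/3z) = 1 + z + 1/6z²
  Hence R(z) = 1 + z + 1/6z².

Need |R(x)|<1, x<0.
x=-1.12: |R|=0.0891
R=1: x+1/6x²=0 ⇒ x=−6=-6.0000; min R=1−1/(4·1/6)=-0.5000>−1
Confirm numerically:
  x=-5.683: |R|=0.69975 <1
  x=-4.095: |R|=0.30016 <1
  x=-3.717: |R|=0.41432 <1
  x=-6.350: |R|=1.37042 >1
  x=-6.320: |R|=1.33707 >1
So |R|<1 on (-6.0000, 0).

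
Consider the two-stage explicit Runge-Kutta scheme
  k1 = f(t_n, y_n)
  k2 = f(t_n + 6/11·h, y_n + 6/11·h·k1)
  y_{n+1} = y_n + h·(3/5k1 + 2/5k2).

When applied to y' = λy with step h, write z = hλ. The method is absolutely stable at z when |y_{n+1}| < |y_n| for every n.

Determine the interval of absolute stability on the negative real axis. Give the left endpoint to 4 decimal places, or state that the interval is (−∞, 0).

Set f=λy, z=hλ:
  k1=λy_n ⇒ h·k1=z·y_n;  k2=λ(1+6/11z)y_n ⇒ h·k2=z(1+6/11z)y_n
  y_{n+1}/y_n = 1 + 3/5z + 2/5z(1+6/11z) = 1 + z + 12/55z²
  R(z) = 1 + z + 12/55z².

Solve |R(x)|<1 on ℝ⁻.
x=-0.58: |R|=0.4934
R=1: x+12/55x²=0 ⇒ x=−55/12=-4.5833; min R=1−1/(4·12/55)=-0.1458>−1
Confirm numerically:
  x=-3.463: |R|=0.15352 <1
  x=-3.046: |R|=0.02168 <1
  x=-2.742: |R|=0.10159 <1
  x=-5.021: |R|=1.47946 >1
  x=-4.780: |R|=1.20511 >1
Interval (-4.5833, 0).

(-4.5833, 0).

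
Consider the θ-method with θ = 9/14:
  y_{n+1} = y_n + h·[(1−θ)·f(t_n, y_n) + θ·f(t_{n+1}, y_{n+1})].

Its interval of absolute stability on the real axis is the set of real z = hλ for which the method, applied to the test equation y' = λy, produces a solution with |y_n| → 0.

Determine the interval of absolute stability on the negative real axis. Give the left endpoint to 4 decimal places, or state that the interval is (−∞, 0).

With y'=λy (z=hλ):
  y_{n+1} = y_n + z·[5/14·y_n + 9/14·y_{n+1}] ⇒ (1 − 9/14z)y_{n+1} = (1 + 5/14z)y_n
  so R(z) = (1 + 5/14z)/(1 − 9/14z).

Solve |R(x)|<1 on ℝ⁻.
x=-1.58: |R|=0.2162
x=-2: |R|=0.1250
x=-10: |R|=0.3462
x=-100: |R|=0.5317
θ=9/14≥1/2 ⇒ |1+5/14x|<|1−9/14x| ∀x<0 ⇒ unbounded interval.

interval (−∞, 0).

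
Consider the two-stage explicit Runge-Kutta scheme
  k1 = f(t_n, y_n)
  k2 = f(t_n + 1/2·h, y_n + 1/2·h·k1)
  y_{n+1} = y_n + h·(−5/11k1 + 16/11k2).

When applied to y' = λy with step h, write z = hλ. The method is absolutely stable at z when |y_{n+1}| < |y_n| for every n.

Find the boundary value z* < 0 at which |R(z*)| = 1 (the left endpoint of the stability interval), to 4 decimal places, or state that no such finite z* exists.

Set f=λy, z=hλ:
  k1=λy_n ⇒ h·k1=z·y_n;  k2=λ(1+1/2z)y_n ⇒ h·k2=z(1+1/2z)y_n
  y_{n+1}/y_n = 1 − 5/11z + 16/11z(1+1/2z) = 1 + z + 8/11z²
  R(z) = 1 + z + 8/11z².

Find x<0 with |R(x)|<1.
x=-0.39: |R|=0.7206
R=1: x+8/11x²=0 ⇒ x=−11/8=-1.3750; min R=1−1/(4·8/11)=0.6562>−1
Confirm numerically:
  x=-1.116: |R|=0.78979 <1
  x=-1.011: |R|=0.73236 <1
  x=-0.712: |R|=0.65669 <1
  x=-1.758: |R|=1.48968 >1
  x=-1.513: |R|=1.15185 >1
Interval (-1.3750, 0).

z* = -1.3750.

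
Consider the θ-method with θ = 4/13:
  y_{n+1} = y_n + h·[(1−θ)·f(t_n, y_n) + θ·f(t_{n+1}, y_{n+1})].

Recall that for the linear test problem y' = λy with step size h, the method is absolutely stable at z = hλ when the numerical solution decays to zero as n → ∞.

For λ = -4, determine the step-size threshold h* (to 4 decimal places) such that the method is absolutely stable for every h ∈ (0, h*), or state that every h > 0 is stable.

(-5.2000,0); λ=-4 ⇒ h* = (26/5)/4 = 1.3000.

Test eqn y'=λy, z=hλ:
  y_{n+1} = y_n + z·[9/13·y_n + 4/13·y_{n+1}] ⇒ (1 − 4/13z)y_{n+1} = (1 + 9/13z)y_n
  ⇒ R(z) = (1 + 9/13z)/(1 − 4/13z).

Find x<0 with |R(x)|<1.
x=-0.68: |R|=0.4377
R=−1: 1+9/13x = −1+4/13x ⇒ -5/13x=2 ⇒ x=2/(-5/13)=-5.2000
Confirm numerically:
  x=-4.330: |R|=0.85653 <1
  x=-3.725: |R|=0.73566 <1
  x=-3.695: |R|=0.72912 <1
  x=-3.055: |R|=0.57474 <1
  x=-5.630: |R|=1.06053 >1
  x=-5.294: |R|=1.01375 >1
Interval (-5.2000, 0).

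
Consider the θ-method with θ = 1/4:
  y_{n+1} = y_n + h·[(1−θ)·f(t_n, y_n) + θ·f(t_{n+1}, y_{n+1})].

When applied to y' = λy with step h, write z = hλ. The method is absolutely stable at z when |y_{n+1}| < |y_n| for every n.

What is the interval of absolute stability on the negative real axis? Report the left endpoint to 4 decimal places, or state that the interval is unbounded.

z∈(-4.0000,0).

With y'=λy (z=hλ):
  y_{n+1} = y_n + z·[3/4·y_n + 1/4·y_{n+1}] ⇒ (1 − 1/4z)y_{n+1} = (1 + 3/4z)y_n
  Hence R(z) = (1 + 3/4z)/(1 − 1/4z).

Solve |R(x)|<1 on ℝ⁻.
x=-1.54: |R|=0.1119
R=−1: 1+3/4x = −1+1/4x ⇒ -1/2x=2 ⇒ x=2/(-1/2)=-4.0000
Confirm numerically:
  x=-3.909: |R|=0.97699 <1
  x=-3.112: |R|=0.75028 <1
  x=-3.012: |R|=0.71820 <1
  x=-1.808: |R|=0.24518 <1
  x=-4.284: |R|=1.06857 >1
  x=-4.258: |R|=1.06248 >1
Stable set (-4.0000, 0).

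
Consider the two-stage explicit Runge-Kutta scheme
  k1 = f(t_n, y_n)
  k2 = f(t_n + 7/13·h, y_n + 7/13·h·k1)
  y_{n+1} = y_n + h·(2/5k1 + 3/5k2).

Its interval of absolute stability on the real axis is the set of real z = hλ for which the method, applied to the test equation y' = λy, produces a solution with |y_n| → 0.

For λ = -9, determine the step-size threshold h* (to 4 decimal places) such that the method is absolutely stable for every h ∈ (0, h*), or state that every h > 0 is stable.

(-3.0952,0); λ=-9 ⇒ h* = (65/21)/9 = 0.3439.

Test eqn y'=λy, z=hλ:
  k1=λy_n ⇒ h·k1=z·y_n;  k2=λ(1+7/13z)y_n ⇒ h·k2=z(1+7/13z)y_n
  y_{n+1}/y_n = 1 + 2/5z + 3/5z(1+7/13z) = 1 + z + 21/65z²
  R(z) = 1 + z + 21/65z².

Solve |R(x)|<1 on ℝ⁻.
x=-0.69: |R|=0.4638
R=1: x+21/65x²=0 ⇒ x=−65/21=-3.0952; min R=1−1/(4·21/65)=0.2262>−1
Confirm numerically:
  x=-3.046: |R|=0.95155 <1
  x=-2.734: |R|=0.68092 <1
  x=-2.592: |R|=0.57858 <1
  x=-2.095: |R|=0.32299 <1
  x=-3.490: |R|=1.44511 >1
  x=-3.236: |R|=1.14716 >1
So |R|<1 on (-3.0952, 0).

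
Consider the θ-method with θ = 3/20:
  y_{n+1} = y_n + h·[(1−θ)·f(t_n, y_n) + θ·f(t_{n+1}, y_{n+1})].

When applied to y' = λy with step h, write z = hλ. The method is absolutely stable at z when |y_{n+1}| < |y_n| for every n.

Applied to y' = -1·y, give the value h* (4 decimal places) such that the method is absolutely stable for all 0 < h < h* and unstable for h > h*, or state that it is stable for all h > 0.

Set f=λy, z=hλ:
  y_{n+1} = y_n + z·[17/20·y_n + 3/20·y_{n+1}] ⇒ (1 − 3/20z)y_{n+1} = (1 + 17/20z)y_n
  Hence R(z) = (1 + 17/20z)/(1 − 3/20z).

Solve |R(x)|<1 on ℝ⁻.
x=-1.25: |R|=0.0526
R=−1: 1+17/20x = −1+3/20x ⇒ -7/10x=2 ⇒ x=2/(-7/10)=-2.8571
Confirm numerically:
  x=-1.717: |R|=0.36535 <1
  x=-1.652: |R|=0.32393 <1
  x=-1.252: |R|=0.05405 <1
  x=-1.232: |R|=0.03984 <1
  x=-3.382: |R|=1.24375 >1
  x=-3.021: |R|=1.07893 >1
Stable set (-2.8571, 0).

(-2.8571,0); λ=-1 ⇒ h* = (20/7)/1 = 2.8571.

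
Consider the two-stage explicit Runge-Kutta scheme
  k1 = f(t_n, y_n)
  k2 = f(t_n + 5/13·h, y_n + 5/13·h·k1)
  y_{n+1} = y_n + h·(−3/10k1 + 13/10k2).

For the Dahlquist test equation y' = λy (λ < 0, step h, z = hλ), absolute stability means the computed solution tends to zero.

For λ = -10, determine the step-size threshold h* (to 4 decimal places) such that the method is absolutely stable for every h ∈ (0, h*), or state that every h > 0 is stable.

On y'=λy, z=hλ:
  k1=λy_n ⇒ h·k1=z·y_n;  k2=λ(1+5/13z)y_n ⇒ h·k2=z(1+5/13z)y_n
  y_{n+1}/y_n = 1 − 3/10z + 13/10z(1+5/13z) = 1 + z + 1/2z²
  R(z) = 1 + z + 1/2z².

Find x<0 with |R(x)|<1.
x=-1.27: |R|=0.5364
R=1: x+1/2x²=0 ⇒ x=−2=-2.0000; min R=1−1/(4·1/2)=0.5000>−1
Confirm numerically:
  x=-1.769: |R|=0.79568 <1
  x=-1.323: |R|=0.55216 <1
  x=-1.069: |R|=0.50238 <1
  x=-0.812: |R|=0.51767 <1
  x=-2.379: |R|=1.45082 >1
  x=-2.373: |R|=1.44256 >1
Interval (-2.0000, 0).

(-2.0000,0); λ=-10 ⇒ h* = (2)/10 = 0.2000.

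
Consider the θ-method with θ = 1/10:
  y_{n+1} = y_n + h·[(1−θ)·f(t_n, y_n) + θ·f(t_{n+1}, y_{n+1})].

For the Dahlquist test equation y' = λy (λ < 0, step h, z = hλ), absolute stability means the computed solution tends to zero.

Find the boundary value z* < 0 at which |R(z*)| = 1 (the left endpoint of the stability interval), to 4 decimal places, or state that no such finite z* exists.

Set f=λy, z=hλ:
  y_{n+1} = y_n + z·[9/10·y_n + 1/10·y_{n+1}] ⇒ (1 − 1/10z)y_{n+1} = (1 + 9/10z)y_n
  Hence R(z) = (1 + 9/10z)/(1 − 1/10z).

Find x<0 with |R(x)|<1.
x=-0.6: |R|=0.4340
R=−1: 1+9/10x = −1+1/10x ⇒ -4/5x=2 ⇒ x=2/(-4/5)=-2.5000
Confirm numerically:
  x=-2.257: |R|=0.84140 <1
  x=-1.840: |R|=0.55405 <1
  x=-1.363: |R|=0.19951 <1
  x=-3.048: |R|=1.33599 >1
  x=-2.635: |R|=1.08548 >1
Interval (-2.5000, 0).

z* = -2.5000.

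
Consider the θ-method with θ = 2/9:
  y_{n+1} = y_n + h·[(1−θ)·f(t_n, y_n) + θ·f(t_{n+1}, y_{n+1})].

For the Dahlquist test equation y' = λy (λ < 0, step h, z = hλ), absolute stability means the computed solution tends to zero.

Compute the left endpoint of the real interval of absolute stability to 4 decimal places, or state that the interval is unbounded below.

left endpoint -3.6000.

Test eqn y'=λy, z=hλ:
  y_{n+1} = y_n + z·[7/9·y_n + 2/9·y_{n+1}] ⇒ (1 − 2/9z)y_{n+1} = (1 + 7/9z)y_n
  R(z) = (1 + 7/9z)/(1 − 2/9z).

Find x<0 with |R(x)|<1.
x=-0.46: |R|=0.5827
R=−1: 1+7/9x = −1+2/9x ⇒ -5/9x=2 ⇒ x=2/(-5/9)=-3.6000
Confirm numerically:
  x=-3.465: |R|=0.95763 <1
  x=-2.053: |R|=0.40981 <1
  x=-1.868: |R|=0.32004 <1
  x=-1.635: |R|=0.19927 <1
  x=-4.199: |R|=1.17215 >1
  x=-4.131: |R|=1.15381 >1
Interval (-3.6000, 0).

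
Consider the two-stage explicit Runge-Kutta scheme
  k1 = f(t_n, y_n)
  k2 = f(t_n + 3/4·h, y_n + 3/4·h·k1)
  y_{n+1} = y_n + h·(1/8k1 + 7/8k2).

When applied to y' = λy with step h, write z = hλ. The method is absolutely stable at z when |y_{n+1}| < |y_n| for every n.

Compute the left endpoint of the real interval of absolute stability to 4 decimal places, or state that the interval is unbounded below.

Set f=λy, z=hλ:
  k1=λy_n ⇒ h·k1=z·y_n;  k2=λ(1+3/4z)y_n ⇒ h·k2=z(1+3/4z)y_n
  y_{n+1}/y_n = 1 + 1/8z + 7/8z(1+3/4z) = 1 + z + 21/32z²
  Hence R(z) = 1 + z + 21/32z².

Boundary: |R(x)|=1, x<0.
x=-1.71: |R|=1.2089
R=1: x+21/32x²=0 ⇒ x=−32/21=-1.5238; min R=1−1/(4·21/32)=0.6190>−1
Confirm numerically:
  x=-0.908: |R|=0.63305 <1
  x=-0.873: |R|=0.62715 <1
  x=-0.706: |R|=0.62110 <1
  x=-1.956: |R|=1.55477 >1
  x=-1.897: |R|=1.46459 >1
  x=-1.652: |R|=1.13897 >1
So |R|<1 on (-1.5238, 0).

z* = -1.5238.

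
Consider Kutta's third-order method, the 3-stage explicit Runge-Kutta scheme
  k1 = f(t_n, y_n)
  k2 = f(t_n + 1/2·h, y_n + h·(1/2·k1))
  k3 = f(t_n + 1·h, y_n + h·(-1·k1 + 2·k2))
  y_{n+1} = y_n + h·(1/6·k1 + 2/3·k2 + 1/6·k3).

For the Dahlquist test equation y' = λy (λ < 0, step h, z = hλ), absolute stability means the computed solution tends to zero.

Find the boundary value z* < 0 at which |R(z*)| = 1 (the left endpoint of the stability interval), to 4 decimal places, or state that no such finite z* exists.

z* = -2.5127.

On y'=λy, z=hλ:
  order 3, 3-stage ⇒ R(z)=1+z+z^2/2+z^3/6
  (e.g. R(-1.01)=0.32833, |R|=0.32833)

Find x<0 with |R(x)|<1.
x=-1.01: |R|=0.3283
|R(-1.81)|=0.1602 |R(-1.45)|=0.0931
Bisect:
  x_lo=-2.9461 |R|=1.8681  x_hi=-0.3733 |R|=0.6877
  mid=-1.65968 |R|=0.04435 →hi
  mid=-2.30288 |R|=0.68671 →hi
  mid=-2.62448 |R|=1.19338 →lo
  mid=-2.46368 |R|=0.92112 →hi
  mid=-2.54408 |R|=1.05226 →lo
  mid=-2.50388 |R|=0.98548 →hi
  mid=-2.52398 |R|=1.01856 →lo
  mid=-2.51393 |R|=1.00194 →lo
  mid=-2.50890 |R|=0.99369 →hi
  mid=-2.51141 |R|=0.99781 →hi
  ...
  [-2.51283,-2.51267] ⇒ x*=-2.5127
Interval (-2.5127, 0).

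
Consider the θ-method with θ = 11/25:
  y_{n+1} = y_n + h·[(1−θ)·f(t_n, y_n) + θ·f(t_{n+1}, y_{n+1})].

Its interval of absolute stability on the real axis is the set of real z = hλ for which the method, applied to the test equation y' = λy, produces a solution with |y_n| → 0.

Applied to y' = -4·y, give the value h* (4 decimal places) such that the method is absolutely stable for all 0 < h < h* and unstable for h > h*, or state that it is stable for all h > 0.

With y'=λy (z=hλ):
  y_{n+1} = y_n + z·[14/25·y_n + 11/25·y_{n+1}] ⇒ (1 − 11/25z)y_{n+1} = (1 + 14/25z)y_n
  Hence R(z) = (1 + 14/25z)/(1 − 11/25z).

Boundary: |R(x)|=1, x<0.
x=-1.59: |R|=0.0645
R=−1: 1+14/25x = −1+11/25x ⇒ -3/25x=2 ⇒ x=2/(-3/25)=-16.6667
Confirm numerically:
  x=-15.652: |R|=0.98456 <1
  x=-12.742: |R|=0.92871 <1
  x=-10.428: |R|=0.86603 <1
  x=-17.189: |R|=1.00732 >1
  x=-16.772: |R|=1.00151 >1
Interval (-16.6667, 0).

(-16.6667,0); λ=-4 ⇒ h* = (50/3)/4 = 4.1667.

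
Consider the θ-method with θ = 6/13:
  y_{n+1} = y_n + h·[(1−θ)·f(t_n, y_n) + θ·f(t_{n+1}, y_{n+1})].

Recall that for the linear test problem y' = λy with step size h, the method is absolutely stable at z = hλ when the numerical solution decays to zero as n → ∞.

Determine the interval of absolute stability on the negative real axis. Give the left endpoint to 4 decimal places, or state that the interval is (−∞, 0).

Test eqn y'=λy, z=hλ:
  y_{n+1} = y_n + z·[7/13·y_n + 6/13·y_{n+1}] ⇒ (1 − 6/13z)y_{n+1} = (1 + 7/13z)y_n
  so R(z) = (1 + 7/13z)/(1 − 6/13z).

Need |R(x)|<1, x<0.
x=-0.6: |R|=0.5301
R=−1: 1+7/13x = −1+6/13x ⇒ -1/13x=2 ⇒ x=2/(-1/13)=-26.0000
Confirm numerically:
  x=-25.495: |R|=0.99696 <1
  x=-21.415: |R|=0.96759 <1
  x=-19.984: |R|=0.95473 <1
  x=-18.657: |R|=0.94123 <1
  x=-26.504: |R|=1.00293 >1
  x=-26.413: |R|=1.00241 >1
  x=-26.172: |R|=1.00101 >1
Interval (-26.0000, 0).

z∈(-26.0000,0).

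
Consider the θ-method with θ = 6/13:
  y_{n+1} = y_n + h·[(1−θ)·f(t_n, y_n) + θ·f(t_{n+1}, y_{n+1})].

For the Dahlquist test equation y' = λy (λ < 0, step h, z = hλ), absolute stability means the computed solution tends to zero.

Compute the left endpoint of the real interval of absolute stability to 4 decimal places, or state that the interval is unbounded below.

z* = -26.0000.

With y'=λy (z=hλ):
  y_{n+1} = y_n + z·[7/13·y_n + 6/13·y_{n+1}] ⇒ (1 − 6/13z)y_{n+1} = (1 + 7/13z)y_n
  R(z) = (1 + 7/13z)/(1 − 6/13z).

Solve |R(x)|<1 on ℝ⁻.
x=-0.69: |R|=0.4767
R=−1: 1+7/13x = −1+6/13x ⇒ -1/13x=2 ⇒ x=2/(-1/13)=-26.0000
Confirm numerically:
  x=-23.729: |R|=0.98538 <1
  x=-17.925: |R|=0.93302 <1
  x=-17.348: |R|=0.92611 <1
  x=-11.212: |R|=0.81578 <1
  x=-26.505: |R|=1.00294 >1
  x=-26.455: |R|=1.00265 >1
  x=-26.073: |R|=1.00043 >1
Interval (-26.0000, 0).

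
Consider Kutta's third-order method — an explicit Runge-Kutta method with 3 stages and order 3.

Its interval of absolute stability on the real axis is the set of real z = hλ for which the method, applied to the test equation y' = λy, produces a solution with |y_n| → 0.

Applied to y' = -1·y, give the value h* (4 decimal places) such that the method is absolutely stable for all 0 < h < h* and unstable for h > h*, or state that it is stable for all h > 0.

(-2.5127,0); λ=-1 ⇒ h* = 2.5127.

With y'=λy (z=hλ):
  order 3, 3-stage ⇒ R(z)=1+z+z^2/2+z^3/6
  (e.g. R(-0.7)=0.48783, |R|=0.48783)

Solve |R(x)|<1 on ℝ⁻.
x=-0.7: |R|=0.4878
|R(-1.79)|=0.1438 |R(-1.51)|=0.0562 |R(-1.3)|=0.1788
Bisect:
  x_lo=-3.1374 |R|=2.3628  x_hi=-0.2909 |R|=0.7473
  mid=-1.71416 |R|=0.08445 →hi
  mid=-2.42577 |R|=0.86261 →hi
  mid=-2.78158 |R|=1.49992 →lo
  mid=-2.60368 |R|=1.15589 →lo
  mid=-2.51473 |R|=1.00326 →lo
  mid=-2.47025 |R|=0.93148 →hi
  mid=-2.49249 |R|=0.96700 →hi
  mid=-2.50361 |R|=0.98504 →hi
  mid=-2.50917 |R|=0.99412 →hi
  mid=-2.51195 |R|=0.99869 →hi
  ...
  [-2.51281,-2.51264] ⇒ x*=-2.5127
So |R|<1 on (-2.5127, 0).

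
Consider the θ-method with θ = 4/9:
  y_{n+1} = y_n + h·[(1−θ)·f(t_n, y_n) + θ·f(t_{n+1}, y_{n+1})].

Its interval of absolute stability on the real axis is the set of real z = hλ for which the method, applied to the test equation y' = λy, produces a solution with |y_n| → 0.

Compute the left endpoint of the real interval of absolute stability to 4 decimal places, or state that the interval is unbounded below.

On y'=λy, z=hλ:
  y_{n+1} = y_n + z·[5/9·y_n + 4/9·y_{n+1}] ⇒ (1 − 4/9z)y_{n+1} = (1 + 5/9z)y_n
  R(z) = (1 + 5/9z)/(1 − 4/9z).

Boundary: |R(x)|=1, x<0.
x=-0.4: |R|=0.6604
R=−1: 1+5/9x = −1+4/9x ⇒ -1/9x=2 ⇒ x=2/(-1/9)=-18.0000
Confirm numerically:
  x=-16.589: |R|=0.98128 <1
  x=-9.182: |R|=0.80716 <1
  x=-8.838: |R|=0.79343 <1
  x=-18.493: |R|=1.00594 >1
  x=-18.312: |R|=1.00379 >1
Interval (-18.0000, 0).

z* = -18.0000.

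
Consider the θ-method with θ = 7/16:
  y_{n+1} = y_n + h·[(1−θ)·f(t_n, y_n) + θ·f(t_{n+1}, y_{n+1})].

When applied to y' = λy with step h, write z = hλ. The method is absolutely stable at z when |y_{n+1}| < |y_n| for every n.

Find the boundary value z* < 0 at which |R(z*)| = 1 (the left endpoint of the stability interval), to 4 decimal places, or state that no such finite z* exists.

With y'=λy (z=hλ):
  y_{n+1} = y_n + z·[9/16·y_n + 7/16·y_{n+1}] ⇒ (1 − 7/16z)y_{n+1} = (1 + 9/16z)y_n
  Hence R(z) = (1 + 9/16z)/(1 − 7/16z).

Find x<0 with |R(x)|<1.
x=-1.78: |R|=0.0007
R=−1: 1+9/16x = −1+7/16x ⇒ -1/8x=2 ⇒ x=2/(-1/8)=-16.0000
Confirm numerically:
  x=-14.697: |R|=0.97808 <1
  x=-12.106: |R|=0.92269 <1
  x=-6.720: |R|=0.70558 <1
  x=-16.584: |R|=1.00884 >1
  x=-16.545: |R|=1.00827 >1
  x=-16.367: |R|=1.00562 >1
Stable set (-16.0000, 0).

z* = -16.0000.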